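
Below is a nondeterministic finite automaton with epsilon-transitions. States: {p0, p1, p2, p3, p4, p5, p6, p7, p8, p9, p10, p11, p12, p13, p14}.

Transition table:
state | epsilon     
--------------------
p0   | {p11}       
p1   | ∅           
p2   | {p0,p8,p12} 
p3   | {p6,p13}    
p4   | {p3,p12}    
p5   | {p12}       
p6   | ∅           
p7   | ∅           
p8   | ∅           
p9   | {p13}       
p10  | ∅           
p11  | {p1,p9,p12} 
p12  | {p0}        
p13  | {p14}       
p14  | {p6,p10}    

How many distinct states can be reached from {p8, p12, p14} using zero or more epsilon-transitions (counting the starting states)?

10

Start with {p8, p12, p14}.
From p12 via epsilon: add p0.
From p14 via epsilon: add p6, p10.
From p0 via epsilon: add p11.
From p11 via epsilon: add p1, p9.
From p9 via epsilon: add p13.
epsilon-closure = {p0, p1, p6, p8, p9, p10, p11, p12, p13, p14}, which has 10 states.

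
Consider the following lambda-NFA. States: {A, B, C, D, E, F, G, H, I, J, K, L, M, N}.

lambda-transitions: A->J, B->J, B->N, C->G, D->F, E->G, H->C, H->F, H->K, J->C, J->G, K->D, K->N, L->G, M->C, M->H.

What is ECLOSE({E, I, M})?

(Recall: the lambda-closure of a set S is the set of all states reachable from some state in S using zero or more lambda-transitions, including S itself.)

{C, D, E, F, G, H, I, K, M, N}

Start with {E, I, M}.
From E via lambda: add G.
From M via lambda: add C, H.
From H via lambda: add F, K.
From K via lambda: add D, N.
No new states can be added; the closed set is {C, D, E, F, G, H, I, K, M, N}.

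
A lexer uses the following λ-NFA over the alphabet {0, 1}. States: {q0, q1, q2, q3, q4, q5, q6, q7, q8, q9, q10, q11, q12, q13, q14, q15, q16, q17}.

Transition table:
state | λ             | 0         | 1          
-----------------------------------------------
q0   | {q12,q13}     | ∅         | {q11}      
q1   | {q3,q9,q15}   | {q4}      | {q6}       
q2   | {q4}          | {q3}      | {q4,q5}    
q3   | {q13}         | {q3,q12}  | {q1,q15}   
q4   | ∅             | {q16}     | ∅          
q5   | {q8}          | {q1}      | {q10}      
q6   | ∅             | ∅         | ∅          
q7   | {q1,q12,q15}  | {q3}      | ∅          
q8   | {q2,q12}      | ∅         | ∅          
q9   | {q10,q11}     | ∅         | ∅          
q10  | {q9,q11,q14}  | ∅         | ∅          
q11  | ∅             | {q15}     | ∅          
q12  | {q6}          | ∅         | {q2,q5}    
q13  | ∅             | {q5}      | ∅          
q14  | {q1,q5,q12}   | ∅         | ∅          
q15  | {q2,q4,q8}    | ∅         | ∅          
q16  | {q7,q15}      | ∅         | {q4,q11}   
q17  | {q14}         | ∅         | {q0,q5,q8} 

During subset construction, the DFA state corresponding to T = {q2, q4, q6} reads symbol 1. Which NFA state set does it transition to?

q2 on 1 → {q4, q5}.
No 1-transition from q4, q6.
Union after reading 1: {q4, q5}.
Now take the λ-closure:
From q5 via λ: add q8.
From q8 via λ: add q2, q12.
From q12 via λ: add q6.
No new states can be added; the closed set is {q2, q4, q5, q6, q8, q12}.

{q2, q4, q5, q6, q8, q12}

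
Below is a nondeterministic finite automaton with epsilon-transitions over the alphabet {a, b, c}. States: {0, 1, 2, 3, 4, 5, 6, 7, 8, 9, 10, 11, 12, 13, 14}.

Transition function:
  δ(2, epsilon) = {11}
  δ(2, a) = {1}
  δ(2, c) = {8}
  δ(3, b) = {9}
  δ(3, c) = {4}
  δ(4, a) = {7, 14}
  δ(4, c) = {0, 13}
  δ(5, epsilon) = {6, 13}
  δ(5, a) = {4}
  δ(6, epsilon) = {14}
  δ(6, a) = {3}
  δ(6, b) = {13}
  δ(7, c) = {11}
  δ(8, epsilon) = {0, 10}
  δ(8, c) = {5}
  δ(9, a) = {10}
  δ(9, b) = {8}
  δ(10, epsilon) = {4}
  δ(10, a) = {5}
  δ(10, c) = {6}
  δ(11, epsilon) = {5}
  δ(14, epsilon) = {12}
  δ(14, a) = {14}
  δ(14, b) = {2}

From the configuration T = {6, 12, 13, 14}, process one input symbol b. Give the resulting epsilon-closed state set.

{2, 5, 6, 11, 12, 13, 14}

6 on b → {13}.
14 on b → {2}.
No b-transition from 12, 13.
Union after reading b: {2, 13}.
Now take the epsilon-closure:
From 2 via epsilon: add 11.
From 11 via epsilon: add 5.
From 5 via epsilon: add 6.
From 6 via epsilon: add 14.
From 14 via epsilon: add 12.
No new states can be added; the closed set is {2, 5, 6, 11, 12, 13, 14}.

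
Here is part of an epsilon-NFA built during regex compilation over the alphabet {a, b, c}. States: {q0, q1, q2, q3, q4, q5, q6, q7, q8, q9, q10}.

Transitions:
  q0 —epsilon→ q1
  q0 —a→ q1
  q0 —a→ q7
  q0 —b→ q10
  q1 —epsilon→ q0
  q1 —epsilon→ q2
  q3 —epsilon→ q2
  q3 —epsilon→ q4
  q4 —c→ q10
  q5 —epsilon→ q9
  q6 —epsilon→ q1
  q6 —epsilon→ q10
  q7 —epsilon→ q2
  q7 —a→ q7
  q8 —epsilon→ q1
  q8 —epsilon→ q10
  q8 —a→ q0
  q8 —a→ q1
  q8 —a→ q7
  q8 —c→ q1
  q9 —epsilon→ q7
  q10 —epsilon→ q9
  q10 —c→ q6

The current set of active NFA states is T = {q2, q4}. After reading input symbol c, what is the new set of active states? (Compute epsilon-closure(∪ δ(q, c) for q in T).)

{q2, q7, q9, q10}

q4 on c → {q10}.
No c-transition from q2.
Union after reading c: {q10}.
Now take the epsilon-closure:
From q10 via epsilon: add q9.
From q9 via epsilon: add q7.
From q7 via epsilon: add q2.
No new states can be added; the closed set is {q2, q7, q9, q10}.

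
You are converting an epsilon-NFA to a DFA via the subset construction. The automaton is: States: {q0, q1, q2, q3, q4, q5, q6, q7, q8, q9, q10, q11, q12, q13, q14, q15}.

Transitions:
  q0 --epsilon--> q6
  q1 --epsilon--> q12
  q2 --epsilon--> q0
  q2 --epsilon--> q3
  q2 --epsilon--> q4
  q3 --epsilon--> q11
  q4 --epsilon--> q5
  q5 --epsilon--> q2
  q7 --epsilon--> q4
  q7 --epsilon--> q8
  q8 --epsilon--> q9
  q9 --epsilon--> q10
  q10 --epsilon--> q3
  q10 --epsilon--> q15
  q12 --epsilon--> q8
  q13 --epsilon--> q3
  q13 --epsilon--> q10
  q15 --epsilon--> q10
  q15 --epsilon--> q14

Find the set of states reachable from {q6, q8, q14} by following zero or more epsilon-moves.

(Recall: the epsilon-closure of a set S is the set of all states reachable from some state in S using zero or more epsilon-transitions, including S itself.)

{q3, q6, q8, q9, q10, q11, q14, q15}

Start with {q6, q8, q14}.
From q8 via epsilon: add q9.
From q9 via epsilon: add q10.
From q10 via epsilon: add q3, q15.
From q3 via epsilon: add q11.
No new states can be added; the closed set is {q3, q6, q8, q9, q10, q11, q14, q15}.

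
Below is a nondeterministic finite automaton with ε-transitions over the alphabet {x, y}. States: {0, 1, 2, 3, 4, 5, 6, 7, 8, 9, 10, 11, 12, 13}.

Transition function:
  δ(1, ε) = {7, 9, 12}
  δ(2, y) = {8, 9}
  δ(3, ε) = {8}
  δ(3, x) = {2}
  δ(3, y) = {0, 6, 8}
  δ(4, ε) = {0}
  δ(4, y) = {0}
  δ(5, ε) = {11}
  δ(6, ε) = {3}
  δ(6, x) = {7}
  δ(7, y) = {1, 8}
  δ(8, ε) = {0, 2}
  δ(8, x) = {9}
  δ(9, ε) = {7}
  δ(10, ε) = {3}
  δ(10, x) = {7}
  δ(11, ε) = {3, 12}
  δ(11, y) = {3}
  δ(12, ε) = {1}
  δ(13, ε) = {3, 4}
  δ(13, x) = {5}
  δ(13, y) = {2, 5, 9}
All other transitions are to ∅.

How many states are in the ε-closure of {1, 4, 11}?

10

Start with {1, 4, 11}.
From 1 via ε: add 7, 9, 12.
From 4 via ε: add 0.
From 11 via ε: add 3.
From 3 via ε: add 8.
From 8 via ε: add 2.
ε-closure = {0, 1, 2, 3, 4, 7, 8, 9, 11, 12}, which has 10 states.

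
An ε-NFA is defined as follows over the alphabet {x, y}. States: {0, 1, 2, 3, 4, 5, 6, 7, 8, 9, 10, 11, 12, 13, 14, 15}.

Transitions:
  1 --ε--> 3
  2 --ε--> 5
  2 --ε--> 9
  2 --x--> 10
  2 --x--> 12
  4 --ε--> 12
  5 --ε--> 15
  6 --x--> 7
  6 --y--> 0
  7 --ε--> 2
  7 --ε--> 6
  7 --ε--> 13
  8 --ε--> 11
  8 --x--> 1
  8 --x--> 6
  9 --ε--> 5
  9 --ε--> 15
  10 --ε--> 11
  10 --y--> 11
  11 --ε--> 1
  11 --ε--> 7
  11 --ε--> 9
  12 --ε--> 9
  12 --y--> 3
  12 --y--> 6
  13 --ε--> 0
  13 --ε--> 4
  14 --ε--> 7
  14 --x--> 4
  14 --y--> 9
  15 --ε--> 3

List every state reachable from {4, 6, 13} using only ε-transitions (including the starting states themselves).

{0, 3, 4, 5, 6, 9, 12, 13, 15}

Start with {4, 6, 13}.
From 4 via ε: add 12.
From 13 via ε: add 0.
From 12 via ε: add 9.
From 9 via ε: add 5, 15.
From 15 via ε: add 3.
No new states can be added; the closed set is {0, 3, 4, 5, 6, 9, 12, 13, 15}.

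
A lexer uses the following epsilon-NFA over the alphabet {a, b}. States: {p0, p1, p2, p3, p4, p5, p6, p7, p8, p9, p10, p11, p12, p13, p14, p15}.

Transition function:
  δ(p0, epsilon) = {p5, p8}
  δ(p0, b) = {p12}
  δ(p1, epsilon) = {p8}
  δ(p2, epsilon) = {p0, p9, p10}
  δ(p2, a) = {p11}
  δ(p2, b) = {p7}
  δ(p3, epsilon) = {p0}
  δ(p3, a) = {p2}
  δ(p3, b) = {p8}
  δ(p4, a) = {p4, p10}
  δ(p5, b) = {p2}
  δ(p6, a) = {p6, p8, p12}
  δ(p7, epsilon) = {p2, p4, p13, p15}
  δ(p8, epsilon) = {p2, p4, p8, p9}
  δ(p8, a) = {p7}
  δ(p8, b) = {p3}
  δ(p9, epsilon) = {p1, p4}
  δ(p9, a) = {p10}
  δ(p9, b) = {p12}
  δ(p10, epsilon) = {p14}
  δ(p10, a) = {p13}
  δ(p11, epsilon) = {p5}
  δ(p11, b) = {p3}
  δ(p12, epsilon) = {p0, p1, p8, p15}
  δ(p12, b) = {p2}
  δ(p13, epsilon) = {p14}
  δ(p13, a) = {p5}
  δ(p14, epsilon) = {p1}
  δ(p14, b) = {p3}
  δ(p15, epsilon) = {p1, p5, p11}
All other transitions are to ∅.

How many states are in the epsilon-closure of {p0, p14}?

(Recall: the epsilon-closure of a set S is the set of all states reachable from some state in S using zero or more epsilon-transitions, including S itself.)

Start with {p0, p14}.
From p0 via epsilon: add p5, p8.
From p14 via epsilon: add p1.
From p8 via epsilon: add p2, p4, p9.
From p2 via epsilon: add p10.
epsilon-closure = {p0, p1, p2, p4, p5, p8, p9, p10, p14}, which has 9 states.

9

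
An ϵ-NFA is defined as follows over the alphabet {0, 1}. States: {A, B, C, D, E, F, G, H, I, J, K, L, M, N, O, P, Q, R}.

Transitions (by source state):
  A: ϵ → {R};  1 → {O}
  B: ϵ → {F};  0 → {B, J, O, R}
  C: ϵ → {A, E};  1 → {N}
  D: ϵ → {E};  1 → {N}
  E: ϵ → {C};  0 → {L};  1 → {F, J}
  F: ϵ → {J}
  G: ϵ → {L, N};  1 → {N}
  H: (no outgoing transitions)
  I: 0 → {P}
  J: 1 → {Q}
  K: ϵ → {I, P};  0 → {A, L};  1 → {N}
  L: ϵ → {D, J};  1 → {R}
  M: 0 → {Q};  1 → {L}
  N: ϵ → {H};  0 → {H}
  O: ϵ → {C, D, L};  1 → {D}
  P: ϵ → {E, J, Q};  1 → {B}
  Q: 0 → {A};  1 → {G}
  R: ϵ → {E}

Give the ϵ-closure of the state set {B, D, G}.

Start with {B, D, G}.
From B via ϵ: add F.
From D via ϵ: add E.
From G via ϵ: add L, N.
From E via ϵ: add C.
From F via ϵ: add J.
From N via ϵ: add H.
From C via ϵ: add A.
From A via ϵ: add R.
No new states can be added; the closed set is {A, B, C, D, E, F, G, H, J, L, N, R}.

{A, B, C, D, E, F, G, H, J, L, N, R}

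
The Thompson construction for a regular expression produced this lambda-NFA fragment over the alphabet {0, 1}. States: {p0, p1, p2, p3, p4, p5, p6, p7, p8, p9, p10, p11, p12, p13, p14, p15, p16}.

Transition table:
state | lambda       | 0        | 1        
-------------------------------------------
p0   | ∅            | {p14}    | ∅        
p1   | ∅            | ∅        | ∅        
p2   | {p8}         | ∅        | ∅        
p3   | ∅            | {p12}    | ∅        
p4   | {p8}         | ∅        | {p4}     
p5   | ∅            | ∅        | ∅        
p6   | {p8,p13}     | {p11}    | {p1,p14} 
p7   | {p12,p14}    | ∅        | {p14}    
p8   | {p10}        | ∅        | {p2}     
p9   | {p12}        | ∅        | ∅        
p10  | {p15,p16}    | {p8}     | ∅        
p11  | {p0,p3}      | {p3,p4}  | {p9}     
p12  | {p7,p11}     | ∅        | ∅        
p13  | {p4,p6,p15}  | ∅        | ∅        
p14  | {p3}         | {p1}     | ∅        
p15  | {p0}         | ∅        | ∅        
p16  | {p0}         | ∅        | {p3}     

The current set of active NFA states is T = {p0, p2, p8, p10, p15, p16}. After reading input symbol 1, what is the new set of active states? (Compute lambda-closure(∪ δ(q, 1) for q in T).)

p8 on 1 → {p2}.
p16 on 1 → {p3}.
No 1-transition from p0, p2, p10, p15.
Union after reading 1: {p2, p3}.
Now take the lambda-closure:
From p2 via lambda: add p8.
From p8 via lambda: add p10.
From p10 via lambda: add p15, p16.
From p15 via lambda: add p0.
No new states can be added; the closed set is {p0, p2, p3, p8, p10, p15, p16}.

{p0, p2, p3, p8, p10, p15, p16}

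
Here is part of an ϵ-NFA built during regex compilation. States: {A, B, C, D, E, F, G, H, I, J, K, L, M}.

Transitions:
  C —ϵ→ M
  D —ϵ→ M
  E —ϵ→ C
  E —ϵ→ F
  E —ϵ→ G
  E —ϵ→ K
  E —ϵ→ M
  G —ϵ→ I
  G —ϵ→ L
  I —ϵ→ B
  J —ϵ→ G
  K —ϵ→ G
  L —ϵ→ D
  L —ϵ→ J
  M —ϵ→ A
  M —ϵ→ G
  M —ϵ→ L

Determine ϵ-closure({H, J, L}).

Start with {H, J, L}.
From J via ϵ: add G.
From L via ϵ: add D.
From D via ϵ: add M.
From G via ϵ: add I.
From I via ϵ: add B.
From M via ϵ: add A.
No new states can be added; the closed set is {A, B, D, G, H, I, J, L, M}.

{A, B, D, G, H, I, J, L, M}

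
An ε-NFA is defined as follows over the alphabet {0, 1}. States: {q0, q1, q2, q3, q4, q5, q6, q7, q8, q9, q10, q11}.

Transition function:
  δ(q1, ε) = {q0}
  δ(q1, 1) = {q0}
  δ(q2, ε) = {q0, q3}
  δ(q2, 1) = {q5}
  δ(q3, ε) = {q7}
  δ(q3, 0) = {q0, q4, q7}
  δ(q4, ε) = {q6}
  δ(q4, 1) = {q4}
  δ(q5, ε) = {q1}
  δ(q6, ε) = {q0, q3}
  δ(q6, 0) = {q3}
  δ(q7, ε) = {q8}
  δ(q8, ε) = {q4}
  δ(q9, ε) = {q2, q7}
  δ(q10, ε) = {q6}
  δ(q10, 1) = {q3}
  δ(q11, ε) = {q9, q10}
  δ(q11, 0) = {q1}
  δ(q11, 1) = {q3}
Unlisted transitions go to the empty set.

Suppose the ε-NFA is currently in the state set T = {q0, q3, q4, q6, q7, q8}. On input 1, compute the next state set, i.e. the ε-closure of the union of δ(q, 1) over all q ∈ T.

{q0, q3, q4, q6, q7, q8}

q4 on 1 → {q4}.
No 1-transition from q0, q3, q6, q7, q8.
Union after reading 1: {q4}.
Now take the ε-closure:
From q4 via ε: add q6.
From q6 via ε: add q0, q3.
From q3 via ε: add q7.
From q7 via ε: add q8.
No new states can be added; the closed set is {q0, q3, q4, q6, q7, q8}.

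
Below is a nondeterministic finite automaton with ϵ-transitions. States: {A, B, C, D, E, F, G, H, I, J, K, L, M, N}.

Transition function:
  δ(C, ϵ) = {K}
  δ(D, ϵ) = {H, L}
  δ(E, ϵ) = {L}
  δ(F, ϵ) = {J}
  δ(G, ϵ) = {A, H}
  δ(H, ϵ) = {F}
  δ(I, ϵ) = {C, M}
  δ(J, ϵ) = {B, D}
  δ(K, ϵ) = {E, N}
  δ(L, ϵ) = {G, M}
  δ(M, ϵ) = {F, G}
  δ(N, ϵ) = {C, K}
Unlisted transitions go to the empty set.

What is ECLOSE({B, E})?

Start with {B, E}.
From E via ϵ: add L.
From L via ϵ: add G, M.
From G via ϵ: add A, H.
From M via ϵ: add F.
From F via ϵ: add J.
From J via ϵ: add D.
No new states can be added; the closed set is {A, B, D, E, F, G, H, J, L, M}.

{A, B, D, E, F, G, H, J, L, M}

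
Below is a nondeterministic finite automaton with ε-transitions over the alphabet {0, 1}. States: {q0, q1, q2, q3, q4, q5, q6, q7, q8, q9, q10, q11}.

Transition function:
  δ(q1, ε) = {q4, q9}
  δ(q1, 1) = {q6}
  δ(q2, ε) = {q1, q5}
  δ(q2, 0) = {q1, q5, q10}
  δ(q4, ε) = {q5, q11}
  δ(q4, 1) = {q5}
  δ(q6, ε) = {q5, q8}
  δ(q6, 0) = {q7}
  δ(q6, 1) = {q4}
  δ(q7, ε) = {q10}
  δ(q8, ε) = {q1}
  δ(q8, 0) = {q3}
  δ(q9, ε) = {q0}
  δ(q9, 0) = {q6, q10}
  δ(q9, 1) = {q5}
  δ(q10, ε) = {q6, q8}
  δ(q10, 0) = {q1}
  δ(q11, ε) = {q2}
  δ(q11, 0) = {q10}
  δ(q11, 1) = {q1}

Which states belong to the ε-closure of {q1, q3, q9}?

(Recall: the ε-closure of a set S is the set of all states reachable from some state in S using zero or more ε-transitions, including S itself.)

Start with {q1, q3, q9}.
From q1 via ε: add q4.
From q9 via ε: add q0.
From q4 via ε: add q5, q11.
From q11 via ε: add q2.
No new states can be added; the closed set is {q0, q1, q2, q3, q4, q5, q9, q11}.

{q0, q1, q2, q3, q4, q5, q9, q11}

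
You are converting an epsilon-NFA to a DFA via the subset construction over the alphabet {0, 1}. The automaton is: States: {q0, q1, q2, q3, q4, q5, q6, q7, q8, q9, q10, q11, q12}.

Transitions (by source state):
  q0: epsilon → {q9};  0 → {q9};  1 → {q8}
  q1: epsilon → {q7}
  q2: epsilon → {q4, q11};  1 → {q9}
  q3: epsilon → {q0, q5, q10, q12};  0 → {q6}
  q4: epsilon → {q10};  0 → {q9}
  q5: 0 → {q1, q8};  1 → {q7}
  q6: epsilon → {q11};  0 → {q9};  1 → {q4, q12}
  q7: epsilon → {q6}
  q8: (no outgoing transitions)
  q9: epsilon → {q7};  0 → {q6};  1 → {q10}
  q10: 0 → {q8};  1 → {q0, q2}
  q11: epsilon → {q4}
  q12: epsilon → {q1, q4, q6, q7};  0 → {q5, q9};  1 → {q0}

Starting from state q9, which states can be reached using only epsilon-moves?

{q4, q6, q7, q9, q10, q11}

Start with {q9}.
From q9 via epsilon: add q7.
From q7 via epsilon: add q6.
From q6 via epsilon: add q11.
From q11 via epsilon: add q4.
From q4 via epsilon: add q10.
No new states can be added; the closed set is {q4, q6, q7, q9, q10, q11}.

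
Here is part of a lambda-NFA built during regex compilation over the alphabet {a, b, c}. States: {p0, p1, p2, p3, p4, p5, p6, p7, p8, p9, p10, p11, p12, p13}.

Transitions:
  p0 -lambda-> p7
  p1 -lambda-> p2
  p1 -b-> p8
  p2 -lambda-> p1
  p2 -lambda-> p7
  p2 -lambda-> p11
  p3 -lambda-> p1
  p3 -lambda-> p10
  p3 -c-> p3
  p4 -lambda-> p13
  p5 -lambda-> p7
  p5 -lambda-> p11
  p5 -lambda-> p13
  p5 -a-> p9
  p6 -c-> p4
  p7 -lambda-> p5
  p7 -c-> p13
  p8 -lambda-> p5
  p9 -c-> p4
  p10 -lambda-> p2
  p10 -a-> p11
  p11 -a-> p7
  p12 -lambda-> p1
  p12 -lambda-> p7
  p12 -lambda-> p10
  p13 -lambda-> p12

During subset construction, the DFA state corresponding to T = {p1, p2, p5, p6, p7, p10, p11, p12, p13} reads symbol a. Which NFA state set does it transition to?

p5 on a → {p9}.
p10 on a → {p11}.
p11 on a → {p7}.
No a-transition from p1, p2, p6, p7, p12, p13.
Union after reading a: {p7, p9, p11}.
Now take the lambda-closure:
From p7 via lambda: add p5.
From p5 via lambda: add p13.
From p13 via lambda: add p12.
From p12 via lambda: add p1, p10.
From p1 via lambda: add p2.
No new states can be added; the closed set is {p1, p2, p5, p7, p9, p10, p11, p12, p13}.

{p1, p2, p5, p7, p9, p10, p11, p12, p13}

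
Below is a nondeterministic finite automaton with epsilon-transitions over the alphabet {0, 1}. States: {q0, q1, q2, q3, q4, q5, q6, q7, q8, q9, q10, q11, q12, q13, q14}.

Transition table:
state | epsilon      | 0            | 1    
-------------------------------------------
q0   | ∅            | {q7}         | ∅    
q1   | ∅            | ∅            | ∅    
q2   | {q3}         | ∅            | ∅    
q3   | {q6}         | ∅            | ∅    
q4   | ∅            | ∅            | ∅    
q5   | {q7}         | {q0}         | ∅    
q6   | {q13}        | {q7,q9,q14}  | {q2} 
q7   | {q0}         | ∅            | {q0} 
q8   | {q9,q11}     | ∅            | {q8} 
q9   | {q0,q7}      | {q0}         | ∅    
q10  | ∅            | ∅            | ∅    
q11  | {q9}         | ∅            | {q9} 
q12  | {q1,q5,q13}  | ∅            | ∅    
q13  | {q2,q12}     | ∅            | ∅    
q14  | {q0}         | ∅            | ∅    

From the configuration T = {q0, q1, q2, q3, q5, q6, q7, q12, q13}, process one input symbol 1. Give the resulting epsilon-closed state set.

{q0, q1, q2, q3, q5, q6, q7, q12, q13}

q6 on 1 → {q2}.
q7 on 1 → {q0}.
No 1-transition from q0, q1, q2, q3, q5, q12, q13.
Union after reading 1: {q0, q2}.
Now take the epsilon-closure:
From q2 via epsilon: add q3.
From q3 via epsilon: add q6.
From q6 via epsilon: add q13.
From q13 via epsilon: add q12.
From q12 via epsilon: add q1, q5.
From q5 via epsilon: add q7.
No new states can be added; the closed set is {q0, q1, q2, q3, q5, q6, q7, q12, q13}.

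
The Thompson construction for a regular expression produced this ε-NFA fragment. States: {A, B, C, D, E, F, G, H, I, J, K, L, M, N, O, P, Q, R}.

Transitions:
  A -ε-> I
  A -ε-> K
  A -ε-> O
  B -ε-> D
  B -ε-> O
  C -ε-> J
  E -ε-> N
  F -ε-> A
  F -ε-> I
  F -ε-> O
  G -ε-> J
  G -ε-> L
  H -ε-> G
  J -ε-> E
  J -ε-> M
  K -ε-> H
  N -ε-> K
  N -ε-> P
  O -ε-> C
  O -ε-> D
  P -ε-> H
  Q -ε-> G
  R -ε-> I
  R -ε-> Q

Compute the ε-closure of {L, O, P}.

{C, D, E, G, H, J, K, L, M, N, O, P}

Start with {L, O, P}.
From O via ε: add C, D.
From P via ε: add H.
From C via ε: add J.
From H via ε: add G.
From J via ε: add E, M.
From E via ε: add N.
From N via ε: add K.
No new states can be added; the closed set is {C, D, E, G, H, J, K, L, M, N, O, P}.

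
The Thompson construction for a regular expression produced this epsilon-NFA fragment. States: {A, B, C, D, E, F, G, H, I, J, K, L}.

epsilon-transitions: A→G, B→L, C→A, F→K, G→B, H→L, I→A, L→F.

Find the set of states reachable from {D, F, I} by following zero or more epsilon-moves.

{A, B, D, F, G, I, K, L}

Start with {D, F, I}.
From F via epsilon: add K.
From I via epsilon: add A.
From A via epsilon: add G.
From G via epsilon: add B.
From B via epsilon: add L.
No new states can be added; the closed set is {A, B, D, F, G, I, K, L}.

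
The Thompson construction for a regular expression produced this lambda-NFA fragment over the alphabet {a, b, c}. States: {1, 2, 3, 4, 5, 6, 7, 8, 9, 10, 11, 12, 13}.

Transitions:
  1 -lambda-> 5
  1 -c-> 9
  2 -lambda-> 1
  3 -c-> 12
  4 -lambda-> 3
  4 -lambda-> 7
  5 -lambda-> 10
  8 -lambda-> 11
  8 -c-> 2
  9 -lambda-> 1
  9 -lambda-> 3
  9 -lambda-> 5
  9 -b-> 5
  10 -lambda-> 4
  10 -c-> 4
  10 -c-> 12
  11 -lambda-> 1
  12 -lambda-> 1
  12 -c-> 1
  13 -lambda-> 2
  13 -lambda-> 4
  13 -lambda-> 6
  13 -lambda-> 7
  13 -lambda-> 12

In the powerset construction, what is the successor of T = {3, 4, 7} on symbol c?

3 on c → {12}.
No c-transition from 4, 7.
Union after reading c: {12}.
Now take the lambda-closure:
From 12 via lambda: add 1.
From 1 via lambda: add 5.
From 5 via lambda: add 10.
From 10 via lambda: add 4.
From 4 via lambda: add 3, 7.
No new states can be added; the closed set is {1, 3, 4, 5, 7, 10, 12}.

{1, 3, 4, 5, 7, 10, 12}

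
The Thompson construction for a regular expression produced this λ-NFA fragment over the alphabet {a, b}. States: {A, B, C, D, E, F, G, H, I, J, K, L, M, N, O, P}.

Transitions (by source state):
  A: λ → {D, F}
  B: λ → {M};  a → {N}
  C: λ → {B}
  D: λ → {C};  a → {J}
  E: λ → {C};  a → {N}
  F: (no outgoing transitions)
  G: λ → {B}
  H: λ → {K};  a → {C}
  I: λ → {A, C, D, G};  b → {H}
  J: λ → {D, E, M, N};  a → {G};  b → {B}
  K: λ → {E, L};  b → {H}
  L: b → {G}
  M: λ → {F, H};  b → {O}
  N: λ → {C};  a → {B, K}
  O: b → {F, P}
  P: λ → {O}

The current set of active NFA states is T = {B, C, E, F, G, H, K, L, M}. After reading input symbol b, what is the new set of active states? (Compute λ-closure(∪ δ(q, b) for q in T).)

K on b → {H}.
L on b → {G}.
M on b → {O}.
No b-transition from B, C, E, F, G, H.
Union after reading b: {G, H, O}.
Now take the λ-closure:
From G via λ: add B.
From H via λ: add K.
From B via λ: add M.
From K via λ: add E, L.
From E via λ: add C.
From M via λ: add F.
No new states can be added; the closed set is {B, C, E, F, G, H, K, L, M, O}.

{B, C, E, F, G, H, K, L, M, O}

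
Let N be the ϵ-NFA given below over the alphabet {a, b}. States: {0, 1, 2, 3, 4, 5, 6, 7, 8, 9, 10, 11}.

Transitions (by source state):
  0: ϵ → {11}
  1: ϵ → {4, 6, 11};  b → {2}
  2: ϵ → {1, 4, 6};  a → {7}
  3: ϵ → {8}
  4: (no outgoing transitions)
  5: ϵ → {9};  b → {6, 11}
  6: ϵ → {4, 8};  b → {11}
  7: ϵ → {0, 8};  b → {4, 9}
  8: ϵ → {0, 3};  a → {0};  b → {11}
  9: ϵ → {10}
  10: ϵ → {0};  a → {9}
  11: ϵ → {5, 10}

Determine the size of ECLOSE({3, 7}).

8

Start with {3, 7}.
From 3 via ϵ: add 8.
From 7 via ϵ: add 0.
From 0 via ϵ: add 11.
From 11 via ϵ: add 5, 10.
From 5 via ϵ: add 9.
ϵ-closure = {0, 3, 5, 7, 8, 9, 10, 11}, which has 8 states.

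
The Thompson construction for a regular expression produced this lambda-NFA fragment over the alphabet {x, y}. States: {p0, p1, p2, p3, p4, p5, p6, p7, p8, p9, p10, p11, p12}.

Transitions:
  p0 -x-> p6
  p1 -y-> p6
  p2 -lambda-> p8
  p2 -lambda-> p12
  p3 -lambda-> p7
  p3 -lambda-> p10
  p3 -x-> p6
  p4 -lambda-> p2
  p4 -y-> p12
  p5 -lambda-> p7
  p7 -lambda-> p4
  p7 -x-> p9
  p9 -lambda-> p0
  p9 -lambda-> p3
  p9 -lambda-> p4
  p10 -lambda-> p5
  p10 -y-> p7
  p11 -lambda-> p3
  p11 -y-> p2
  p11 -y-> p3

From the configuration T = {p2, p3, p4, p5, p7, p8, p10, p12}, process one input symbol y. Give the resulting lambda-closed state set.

{p2, p4, p7, p8, p12}

p4 on y → {p12}.
p10 on y → {p7}.
No y-transition from p2, p3, p5, p7, p8, p12.
Union after reading y: {p7, p12}.
Now take the lambda-closure:
From p7 via lambda: add p4.
From p4 via lambda: add p2.
From p2 via lambda: add p8.
No new states can be added; the closed set is {p2, p4, p7, p8, p12}.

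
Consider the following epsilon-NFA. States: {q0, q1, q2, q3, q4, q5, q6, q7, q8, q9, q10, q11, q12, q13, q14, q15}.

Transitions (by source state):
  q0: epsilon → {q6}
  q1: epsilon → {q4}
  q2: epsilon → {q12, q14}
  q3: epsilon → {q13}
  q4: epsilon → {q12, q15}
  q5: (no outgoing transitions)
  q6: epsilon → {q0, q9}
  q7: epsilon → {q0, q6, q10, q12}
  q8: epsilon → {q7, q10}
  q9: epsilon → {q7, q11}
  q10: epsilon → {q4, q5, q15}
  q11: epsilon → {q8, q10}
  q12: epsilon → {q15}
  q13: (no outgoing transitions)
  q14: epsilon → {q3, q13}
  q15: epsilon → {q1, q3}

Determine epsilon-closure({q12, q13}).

{q1, q3, q4, q12, q13, q15}

Start with {q12, q13}.
From q12 via epsilon: add q15.
From q15 via epsilon: add q1, q3.
From q1 via epsilon: add q4.
No new states can be added; the closed set is {q1, q3, q4, q12, q13, q15}.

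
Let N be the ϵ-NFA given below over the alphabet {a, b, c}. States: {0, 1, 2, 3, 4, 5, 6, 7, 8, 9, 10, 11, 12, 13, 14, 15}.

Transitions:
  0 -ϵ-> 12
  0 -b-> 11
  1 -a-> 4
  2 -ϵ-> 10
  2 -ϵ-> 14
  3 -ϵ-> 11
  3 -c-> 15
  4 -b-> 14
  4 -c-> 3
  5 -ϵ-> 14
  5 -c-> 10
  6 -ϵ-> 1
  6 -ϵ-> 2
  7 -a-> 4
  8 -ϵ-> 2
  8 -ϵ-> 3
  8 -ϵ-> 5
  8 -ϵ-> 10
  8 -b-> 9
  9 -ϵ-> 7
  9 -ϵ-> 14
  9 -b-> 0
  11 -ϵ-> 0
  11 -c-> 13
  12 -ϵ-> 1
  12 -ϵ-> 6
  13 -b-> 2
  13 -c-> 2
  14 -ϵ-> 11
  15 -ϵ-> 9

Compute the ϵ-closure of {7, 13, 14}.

{0, 1, 2, 6, 7, 10, 11, 12, 13, 14}

Start with {7, 13, 14}.
From 14 via ϵ: add 11.
From 11 via ϵ: add 0.
From 0 via ϵ: add 12.
From 12 via ϵ: add 1, 6.
From 6 via ϵ: add 2.
From 2 via ϵ: add 10.
No new states can be added; the closed set is {0, 1, 2, 6, 7, 10, 11, 12, 13, 14}.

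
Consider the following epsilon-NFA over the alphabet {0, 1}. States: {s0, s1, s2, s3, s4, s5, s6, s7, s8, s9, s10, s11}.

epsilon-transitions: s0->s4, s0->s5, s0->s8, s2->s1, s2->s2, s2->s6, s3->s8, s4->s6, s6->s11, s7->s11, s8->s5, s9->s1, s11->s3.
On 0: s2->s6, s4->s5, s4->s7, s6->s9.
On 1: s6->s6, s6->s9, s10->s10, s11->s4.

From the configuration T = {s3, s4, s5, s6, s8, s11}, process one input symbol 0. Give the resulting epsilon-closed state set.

s4 on 0 → {s5, s7}.
s6 on 0 → {s9}.
No 0-transition from s3, s5, s8, s11.
Union after reading 0: {s5, s7, s9}.
Now take the epsilon-closure:
From s7 via epsilon: add s11.
From s9 via epsilon: add s1.
From s11 via epsilon: add s3.
From s3 via epsilon: add s8.
No new states can be added; the closed set is {s1, s3, s5, s7, s8, s9, s11}.

{s1, s3, s5, s7, s8, s9, s11}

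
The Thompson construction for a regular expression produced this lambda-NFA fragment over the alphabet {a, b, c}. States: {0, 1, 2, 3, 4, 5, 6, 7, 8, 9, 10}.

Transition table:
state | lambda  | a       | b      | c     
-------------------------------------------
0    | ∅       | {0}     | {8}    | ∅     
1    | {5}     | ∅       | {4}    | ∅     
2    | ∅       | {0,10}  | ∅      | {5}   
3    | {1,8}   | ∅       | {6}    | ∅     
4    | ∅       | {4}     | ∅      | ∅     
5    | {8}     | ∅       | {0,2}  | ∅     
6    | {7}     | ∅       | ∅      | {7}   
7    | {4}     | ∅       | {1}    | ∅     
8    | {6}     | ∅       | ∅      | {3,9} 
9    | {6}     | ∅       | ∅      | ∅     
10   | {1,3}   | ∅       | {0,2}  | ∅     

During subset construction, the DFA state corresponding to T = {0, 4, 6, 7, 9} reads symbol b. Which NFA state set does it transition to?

{1, 4, 5, 6, 7, 8}

0 on b → {8}.
7 on b → {1}.
No b-transition from 4, 6, 9.
Union after reading b: {1, 8}.
Now take the lambda-closure:
From 1 via lambda: add 5.
From 8 via lambda: add 6.
From 6 via lambda: add 7.
From 7 via lambda: add 4.
No new states can be added; the closed set is {1, 4, 5, 6, 7, 8}.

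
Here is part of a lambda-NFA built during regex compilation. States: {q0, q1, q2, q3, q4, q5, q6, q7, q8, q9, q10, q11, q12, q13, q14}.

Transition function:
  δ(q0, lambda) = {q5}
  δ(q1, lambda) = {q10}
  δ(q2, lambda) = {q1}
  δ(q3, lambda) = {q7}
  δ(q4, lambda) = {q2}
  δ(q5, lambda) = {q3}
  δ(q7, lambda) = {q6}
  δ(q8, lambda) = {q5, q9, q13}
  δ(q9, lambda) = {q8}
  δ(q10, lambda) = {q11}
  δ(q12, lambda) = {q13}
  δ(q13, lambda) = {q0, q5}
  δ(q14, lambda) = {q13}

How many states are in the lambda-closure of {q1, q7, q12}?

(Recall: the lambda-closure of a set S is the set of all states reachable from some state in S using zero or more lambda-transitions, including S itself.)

Start with {q1, q7, q12}.
From q1 via lambda: add q10.
From q7 via lambda: add q6.
From q12 via lambda: add q13.
From q10 via lambda: add q11.
From q13 via lambda: add q0, q5.
From q5 via lambda: add q3.
lambda-closure = {q0, q1, q3, q5, q6, q7, q10, q11, q12, q13}, which has 10 states.

10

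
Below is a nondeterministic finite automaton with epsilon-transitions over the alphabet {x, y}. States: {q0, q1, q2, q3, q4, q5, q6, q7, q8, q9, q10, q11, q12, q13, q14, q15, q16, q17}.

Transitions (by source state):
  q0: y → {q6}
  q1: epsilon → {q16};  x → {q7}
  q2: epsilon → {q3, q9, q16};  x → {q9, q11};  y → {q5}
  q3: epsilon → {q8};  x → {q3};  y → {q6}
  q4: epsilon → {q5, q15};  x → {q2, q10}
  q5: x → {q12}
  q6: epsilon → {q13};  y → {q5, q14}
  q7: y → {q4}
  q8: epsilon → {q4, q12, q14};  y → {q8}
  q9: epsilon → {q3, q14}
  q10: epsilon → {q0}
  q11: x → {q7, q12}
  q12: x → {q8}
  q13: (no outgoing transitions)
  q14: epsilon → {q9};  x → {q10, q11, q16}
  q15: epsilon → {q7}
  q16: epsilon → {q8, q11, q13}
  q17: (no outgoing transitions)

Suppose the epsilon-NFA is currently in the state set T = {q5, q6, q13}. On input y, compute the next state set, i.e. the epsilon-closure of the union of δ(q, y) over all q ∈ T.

q6 on y → {q5, q14}.
No y-transition from q5, q13.
Union after reading y: {q5, q14}.
Now take the epsilon-closure:
From q14 via epsilon: add q9.
From q9 via epsilon: add q3.
From q3 via epsilon: add q8.
From q8 via epsilon: add q4, q12.
From q4 via epsilon: add q15.
From q15 via epsilon: add q7.
No new states can be added; the closed set is {q3, q4, q5, q7, q8, q9, q12, q14, q15}.

{q3, q4, q5, q7, q8, q9, q12, q14, q15}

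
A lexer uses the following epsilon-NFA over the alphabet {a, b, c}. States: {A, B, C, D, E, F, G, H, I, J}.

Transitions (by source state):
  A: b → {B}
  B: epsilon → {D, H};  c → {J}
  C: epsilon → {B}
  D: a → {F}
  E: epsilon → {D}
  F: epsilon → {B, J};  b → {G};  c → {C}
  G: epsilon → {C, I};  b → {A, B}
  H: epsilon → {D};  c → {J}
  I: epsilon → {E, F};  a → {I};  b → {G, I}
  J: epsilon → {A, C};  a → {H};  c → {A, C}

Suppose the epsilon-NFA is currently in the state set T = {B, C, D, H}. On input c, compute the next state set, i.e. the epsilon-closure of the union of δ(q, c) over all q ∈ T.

{A, B, C, D, H, J}

B on c → {J}.
H on c → {J}.
No c-transition from C, D.
Union after reading c: {J}.
Now take the epsilon-closure:
From J via epsilon: add A, C.
From C via epsilon: add B.
From B via epsilon: add D, H.
No new states can be added; the closed set is {A, B, C, D, H, J}.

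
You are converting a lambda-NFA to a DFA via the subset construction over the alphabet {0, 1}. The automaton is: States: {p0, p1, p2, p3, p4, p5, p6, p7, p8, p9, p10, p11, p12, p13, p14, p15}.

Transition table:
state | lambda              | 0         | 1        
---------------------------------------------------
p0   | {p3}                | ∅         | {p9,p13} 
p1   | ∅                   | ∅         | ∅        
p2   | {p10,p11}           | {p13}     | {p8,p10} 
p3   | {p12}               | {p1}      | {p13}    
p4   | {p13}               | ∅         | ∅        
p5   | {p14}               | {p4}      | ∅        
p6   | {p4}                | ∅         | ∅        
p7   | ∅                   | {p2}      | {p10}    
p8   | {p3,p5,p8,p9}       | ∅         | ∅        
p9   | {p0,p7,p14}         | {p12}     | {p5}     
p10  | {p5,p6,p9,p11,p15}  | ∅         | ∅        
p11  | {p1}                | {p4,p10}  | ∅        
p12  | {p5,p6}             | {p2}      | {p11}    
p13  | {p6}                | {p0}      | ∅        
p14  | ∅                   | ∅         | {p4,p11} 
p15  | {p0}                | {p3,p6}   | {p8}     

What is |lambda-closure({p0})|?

8

Start with {p0}.
From p0 via lambda: add p3.
From p3 via lambda: add p12.
From p12 via lambda: add p5, p6.
From p5 via lambda: add p14.
From p6 via lambda: add p4.
From p4 via lambda: add p13.
lambda-closure = {p0, p3, p4, p5, p6, p12, p13, p14}, which has 8 states.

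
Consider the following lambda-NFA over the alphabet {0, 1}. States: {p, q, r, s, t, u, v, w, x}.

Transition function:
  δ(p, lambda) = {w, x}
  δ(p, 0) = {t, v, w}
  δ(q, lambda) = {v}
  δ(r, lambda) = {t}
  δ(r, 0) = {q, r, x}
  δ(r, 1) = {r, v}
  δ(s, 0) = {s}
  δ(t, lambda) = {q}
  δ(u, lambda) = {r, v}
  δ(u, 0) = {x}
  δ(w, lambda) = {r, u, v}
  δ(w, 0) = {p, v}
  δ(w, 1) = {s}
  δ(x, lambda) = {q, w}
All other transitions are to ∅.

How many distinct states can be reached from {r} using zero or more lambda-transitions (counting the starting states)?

Start with {r}.
From r via lambda: add t.
From t via lambda: add q.
From q via lambda: add v.
lambda-closure = {q, r, t, v}, which has 4 states.

4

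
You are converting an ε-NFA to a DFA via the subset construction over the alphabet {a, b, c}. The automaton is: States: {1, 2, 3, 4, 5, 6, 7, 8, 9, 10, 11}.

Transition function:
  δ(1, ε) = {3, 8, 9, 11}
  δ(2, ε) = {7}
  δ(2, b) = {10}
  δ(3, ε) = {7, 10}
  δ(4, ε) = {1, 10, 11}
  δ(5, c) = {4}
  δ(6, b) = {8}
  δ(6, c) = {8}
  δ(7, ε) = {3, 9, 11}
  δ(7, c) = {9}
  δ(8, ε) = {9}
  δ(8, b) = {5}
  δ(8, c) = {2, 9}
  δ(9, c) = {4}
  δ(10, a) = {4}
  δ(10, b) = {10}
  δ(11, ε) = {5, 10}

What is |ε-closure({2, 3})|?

7

Start with {2, 3}.
From 2 via ε: add 7.
From 3 via ε: add 10.
From 7 via ε: add 9, 11.
From 11 via ε: add 5.
ε-closure = {2, 3, 5, 7, 9, 10, 11}, which has 7 states.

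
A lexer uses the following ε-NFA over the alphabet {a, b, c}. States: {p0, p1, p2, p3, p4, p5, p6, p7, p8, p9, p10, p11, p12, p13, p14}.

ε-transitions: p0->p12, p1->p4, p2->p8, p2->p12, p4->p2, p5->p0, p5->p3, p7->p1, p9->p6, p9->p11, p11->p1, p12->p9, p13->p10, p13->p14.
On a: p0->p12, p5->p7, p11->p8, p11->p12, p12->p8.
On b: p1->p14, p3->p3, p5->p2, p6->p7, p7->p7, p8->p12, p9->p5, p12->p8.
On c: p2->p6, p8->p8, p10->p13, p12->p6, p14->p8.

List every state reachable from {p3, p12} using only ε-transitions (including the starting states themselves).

Start with {p3, p12}.
From p12 via ε: add p9.
From p9 via ε: add p6, p11.
From p11 via ε: add p1.
From p1 via ε: add p4.
From p4 via ε: add p2.
From p2 via ε: add p8.
No new states can be added; the closed set is {p1, p2, p3, p4, p6, p8, p9, p11, p12}.

{p1, p2, p3, p4, p6, p8, p9, p11, p12}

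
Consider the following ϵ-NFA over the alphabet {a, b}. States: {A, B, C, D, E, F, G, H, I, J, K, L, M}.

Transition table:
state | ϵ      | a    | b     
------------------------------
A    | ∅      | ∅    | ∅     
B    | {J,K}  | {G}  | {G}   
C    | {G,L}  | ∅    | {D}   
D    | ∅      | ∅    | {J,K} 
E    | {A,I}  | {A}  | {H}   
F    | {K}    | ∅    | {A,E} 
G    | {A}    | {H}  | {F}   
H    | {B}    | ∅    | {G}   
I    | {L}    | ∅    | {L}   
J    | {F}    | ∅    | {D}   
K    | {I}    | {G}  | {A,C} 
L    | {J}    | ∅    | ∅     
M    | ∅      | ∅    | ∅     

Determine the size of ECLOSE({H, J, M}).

Start with {H, J, M}.
From H via ϵ: add B.
From J via ϵ: add F.
From B via ϵ: add K.
From K via ϵ: add I.
From I via ϵ: add L.
ϵ-closure = {B, F, H, I, J, K, L, M}, which has 8 states.

8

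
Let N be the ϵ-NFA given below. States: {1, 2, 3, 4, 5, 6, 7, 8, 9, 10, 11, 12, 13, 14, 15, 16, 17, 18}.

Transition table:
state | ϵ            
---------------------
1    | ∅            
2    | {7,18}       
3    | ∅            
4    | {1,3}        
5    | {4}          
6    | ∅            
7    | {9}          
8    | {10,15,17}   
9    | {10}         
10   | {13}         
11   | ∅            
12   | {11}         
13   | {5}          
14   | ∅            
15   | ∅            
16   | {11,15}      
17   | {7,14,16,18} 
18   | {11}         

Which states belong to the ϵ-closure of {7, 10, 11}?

Start with {7, 10, 11}.
From 7 via ϵ: add 9.
From 10 via ϵ: add 13.
From 13 via ϵ: add 5.
From 5 via ϵ: add 4.
From 4 via ϵ: add 1, 3.
No new states can be added; the closed set is {1, 3, 4, 5, 7, 9, 10, 11, 13}.

{1, 3, 4, 5, 7, 9, 10, 11, 13}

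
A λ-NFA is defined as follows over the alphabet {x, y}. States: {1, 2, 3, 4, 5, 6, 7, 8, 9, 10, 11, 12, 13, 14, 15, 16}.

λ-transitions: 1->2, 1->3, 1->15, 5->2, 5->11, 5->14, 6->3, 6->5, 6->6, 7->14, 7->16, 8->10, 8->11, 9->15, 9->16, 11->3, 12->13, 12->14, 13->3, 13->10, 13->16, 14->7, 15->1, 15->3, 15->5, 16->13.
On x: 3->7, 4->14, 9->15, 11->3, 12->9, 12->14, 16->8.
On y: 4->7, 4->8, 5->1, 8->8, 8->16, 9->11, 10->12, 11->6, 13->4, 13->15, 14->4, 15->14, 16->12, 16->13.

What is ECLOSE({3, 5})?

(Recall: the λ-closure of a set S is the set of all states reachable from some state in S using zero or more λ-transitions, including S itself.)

Start with {3, 5}.
From 5 via λ: add 2, 11, 14.
From 14 via λ: add 7.
From 7 via λ: add 16.
From 16 via λ: add 13.
From 13 via λ: add 10.
No new states can be added; the closed set is {2, 3, 5, 7, 10, 11, 13, 14, 16}.

{2, 3, 5, 7, 10, 11, 13, 14, 16}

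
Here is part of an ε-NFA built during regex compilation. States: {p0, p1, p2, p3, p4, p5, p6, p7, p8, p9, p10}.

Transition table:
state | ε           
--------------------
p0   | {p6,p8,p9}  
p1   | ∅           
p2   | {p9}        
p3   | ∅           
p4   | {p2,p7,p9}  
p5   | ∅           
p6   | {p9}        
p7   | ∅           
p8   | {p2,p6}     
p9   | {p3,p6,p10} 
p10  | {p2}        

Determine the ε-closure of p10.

{p2, p3, p6, p9, p10}

Start with {p10}.
From p10 via ε: add p2.
From p2 via ε: add p9.
From p9 via ε: add p3, p6.
No new states can be added; the closed set is {p2, p3, p6, p9, p10}.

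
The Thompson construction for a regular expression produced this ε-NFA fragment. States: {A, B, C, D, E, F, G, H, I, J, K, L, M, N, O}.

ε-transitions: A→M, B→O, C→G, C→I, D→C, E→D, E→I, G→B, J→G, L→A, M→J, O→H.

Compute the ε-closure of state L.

{A, B, G, H, J, L, M, O}

Start with {L}.
From L via ε: add A.
From A via ε: add M.
From M via ε: add J.
From J via ε: add G.
From G via ε: add B.
From B via ε: add O.
From O via ε: add H.
No new states can be added; the closed set is {A, B, G, H, J, L, M, O}.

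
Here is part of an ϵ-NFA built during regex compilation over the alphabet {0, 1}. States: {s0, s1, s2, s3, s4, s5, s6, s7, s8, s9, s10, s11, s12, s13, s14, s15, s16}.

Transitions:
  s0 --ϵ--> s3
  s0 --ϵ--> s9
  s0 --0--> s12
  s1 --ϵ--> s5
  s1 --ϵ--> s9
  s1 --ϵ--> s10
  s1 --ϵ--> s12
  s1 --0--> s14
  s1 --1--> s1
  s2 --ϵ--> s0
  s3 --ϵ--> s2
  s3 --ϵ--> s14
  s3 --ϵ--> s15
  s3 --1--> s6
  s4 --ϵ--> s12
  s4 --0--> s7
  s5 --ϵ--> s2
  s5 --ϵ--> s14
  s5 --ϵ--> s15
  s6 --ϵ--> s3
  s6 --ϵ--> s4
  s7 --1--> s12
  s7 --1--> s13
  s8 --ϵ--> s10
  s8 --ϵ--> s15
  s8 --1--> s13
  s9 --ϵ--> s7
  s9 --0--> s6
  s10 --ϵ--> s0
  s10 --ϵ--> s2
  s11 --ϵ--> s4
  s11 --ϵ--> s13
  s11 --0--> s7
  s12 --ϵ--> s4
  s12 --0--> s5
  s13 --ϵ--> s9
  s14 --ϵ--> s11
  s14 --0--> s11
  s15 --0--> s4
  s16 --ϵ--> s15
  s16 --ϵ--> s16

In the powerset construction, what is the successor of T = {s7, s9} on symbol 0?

{s0, s2, s3, s4, s6, s7, s9, s11, s12, s13, s14, s15}

s9 on 0 → {s6}.
No 0-transition from s7.
Union after reading 0: {s6}.
Now take the ϵ-closure:
From s6 via ϵ: add s3, s4.
From s3 via ϵ: add s2, s14, s15.
From s4 via ϵ: add s12.
From s2 via ϵ: add s0.
From s14 via ϵ: add s11.
From s0 via ϵ: add s9.
From s11 via ϵ: add s13.
From s9 via ϵ: add s7.
No new states can be added; the closed set is {s0, s2, s3, s4, s6, s7, s9, s11, s12, s13, s14, s15}.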